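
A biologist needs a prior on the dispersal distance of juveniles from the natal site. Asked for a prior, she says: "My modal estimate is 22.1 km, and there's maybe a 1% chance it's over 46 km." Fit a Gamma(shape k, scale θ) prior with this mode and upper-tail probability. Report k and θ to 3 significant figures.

k ≈ 10.1, θ ≈ 2.44

Gamma(k,θ) with k>1 has mode (k−1)θ, so θ = 22.1/(k−1).
Need P(X < 46) = 0.99 with θ tied to k this way. Start at k = 2, θ = 22.1: P(X<46) ≈ 0.616.
Too low — raise k to concentrate. Iterating converges to k ≈ 10.1.
Then θ = 22.1/(10.1−1) ≈ 2.44.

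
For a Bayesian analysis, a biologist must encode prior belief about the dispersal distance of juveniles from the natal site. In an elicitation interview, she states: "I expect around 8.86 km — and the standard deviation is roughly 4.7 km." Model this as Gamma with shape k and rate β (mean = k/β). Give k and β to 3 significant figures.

k ≈ 3.55, β ≈ 0.401

For Gamma(k, rate β): mean = k/β, variance = k/β², so CV = 1/√k.
CV = SD/mean = 4.7/8.86 = 0.5305, hence k = 1/CV² = 3.55.
Then β = k/mean = 3.55/8.86 = 0.401.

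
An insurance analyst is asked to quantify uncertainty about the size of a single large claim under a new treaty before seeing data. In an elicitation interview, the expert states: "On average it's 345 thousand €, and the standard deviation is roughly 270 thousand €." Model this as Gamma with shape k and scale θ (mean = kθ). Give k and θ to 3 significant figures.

k ≈ 1.63, θ ≈ 211

For Gamma(k, scale θ): mean = kθ, variance = kθ², so CV = 1/√k.
CV = SD/mean = 270/345 = 0.7826, hence k = 1/CV² = 1.63.
Then θ = mean/k = 345/1.63 = 211.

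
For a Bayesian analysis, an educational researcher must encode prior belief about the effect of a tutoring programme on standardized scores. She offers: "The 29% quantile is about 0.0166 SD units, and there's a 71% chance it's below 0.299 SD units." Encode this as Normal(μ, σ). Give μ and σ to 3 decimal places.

μ = 0.158, σ = 0.255

For Normal(μ,σ), the p-quantile is μ + z_p·σ. Here z_{0.29} = -0.5534, z_{0.71} = 0.5534.
So 0.0166 = μ − 0.5534σ and 0.299 = μ + 0.5534σ.
Subtracting: σ = (0.299 − 0.0166)/(0.5534 − (-0.5534)) = 0.255.
Then μ = 0.0166 − (-0.5534)·0.255 = 0.158.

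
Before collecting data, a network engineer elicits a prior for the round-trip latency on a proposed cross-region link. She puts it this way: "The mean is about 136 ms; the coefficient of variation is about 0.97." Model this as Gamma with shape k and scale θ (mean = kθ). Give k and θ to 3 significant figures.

For Gamma(k, scale θ): mean = kθ, variance = kθ², so CV = 1/√k.
CV = 0.97, hence k = 1/CV² = 1.06.
Then θ = mean/k = 136/1.06 = 128.

k ≈ 1.06, θ ≈ 128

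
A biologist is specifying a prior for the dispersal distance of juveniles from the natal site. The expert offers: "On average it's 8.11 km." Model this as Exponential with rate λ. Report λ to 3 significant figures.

λ ≈ 0.123

Exponential mean = 1/λ, so λ = 1/8.11 = 0.123.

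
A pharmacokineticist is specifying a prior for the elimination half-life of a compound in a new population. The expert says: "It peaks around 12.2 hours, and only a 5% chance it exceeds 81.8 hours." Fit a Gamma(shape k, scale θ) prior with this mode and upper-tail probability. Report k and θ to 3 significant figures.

k ≈ 1.61, θ ≈ 20

Gamma(k,θ) with k>1 has mode (k−1)θ, so θ = 12.2/(k−1).
Need P(X < 81.8) = 0.95 with θ tied to k this way. Start at k = 2, θ = 12.2: P(X<81.8) ≈ 0.991.
Too high — lower k to spread out. Iterating converges to k ≈ 1.61.
Then θ = 12.2/(1.61−1) ≈ 20.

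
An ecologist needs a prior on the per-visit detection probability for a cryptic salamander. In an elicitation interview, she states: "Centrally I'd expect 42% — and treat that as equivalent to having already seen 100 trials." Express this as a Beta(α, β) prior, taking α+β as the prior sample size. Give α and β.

Under the effective-sample-size interpretation, Beta(α, β) has prior mean α/(α+β) and prior sample size α+β.
So α+β = 100 and α/(α+β) = 0.42, giving α = 0.42·100 = 42 and β = 100 − 42 = 58.

α = 42, β = 58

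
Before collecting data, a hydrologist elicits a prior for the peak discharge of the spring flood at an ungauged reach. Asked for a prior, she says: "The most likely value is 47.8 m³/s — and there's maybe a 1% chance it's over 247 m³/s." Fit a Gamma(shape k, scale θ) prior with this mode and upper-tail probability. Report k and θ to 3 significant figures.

Gamma(k,θ) with k>1 has mode (k−1)θ, so θ = 47.8/(k−1).
Need P(X < 247) = 0.99 with θ tied to k this way. Start at k = 2, θ = 47.8: P(X<247) ≈ 0.965.
Too low — raise k to concentrate. Iterating converges to k ≈ 2.44.
Then θ = 47.8/(2.44−1) ≈ 33.2.

k ≈ 2.44, θ ≈ 33.2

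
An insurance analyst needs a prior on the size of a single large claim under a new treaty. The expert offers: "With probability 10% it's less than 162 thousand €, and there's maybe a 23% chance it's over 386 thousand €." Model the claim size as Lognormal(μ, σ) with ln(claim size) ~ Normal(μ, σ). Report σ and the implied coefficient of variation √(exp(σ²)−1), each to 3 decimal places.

If T ~ Lognormal(μ,σ) then ln T ~ Normal(μ,σ), so the p-quantile of ln T is μ + z_p·σ.
ln(162) = 5.088 and ln(386) = 5.956; z_{0.1} = -1.282, z_{0.77} = 0.7388.
σ = (5.956 − 5.088)/(0.7388 − (-1.282)) = 0.430.
μ = 5.088 − (-1.282)·0.430 = 5.638.
CV = √(exp(σ²)−1) = √(exp(0.1847)−1) = 0.450.

σ ≈ 0.430, CV ≈ 0.450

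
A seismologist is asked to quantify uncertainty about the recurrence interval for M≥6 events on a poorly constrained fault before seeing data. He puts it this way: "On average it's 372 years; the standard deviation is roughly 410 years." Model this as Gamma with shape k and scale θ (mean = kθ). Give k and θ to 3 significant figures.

For Gamma(k, scale θ): mean = kθ, variance = kθ², so CV = 1/√k.
CV = SD/mean = 410/372 = 1.102, hence k = 1/CV² = 0.823.
Then θ = mean/k = 372/0.823 = 452.

k ≈ 0.823, θ ≈ 452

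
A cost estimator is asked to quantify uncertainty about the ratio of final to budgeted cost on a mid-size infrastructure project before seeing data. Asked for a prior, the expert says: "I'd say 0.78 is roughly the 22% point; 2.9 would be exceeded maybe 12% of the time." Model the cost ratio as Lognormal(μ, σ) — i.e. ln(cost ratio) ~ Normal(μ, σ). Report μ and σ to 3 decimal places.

μ ≈ 0.272, σ ≈ 0.674

If T ~ Lognormal(μ,σ) then ln T ~ Normal(μ,σ), so the p-quantile of ln T is μ + z_p·σ.
ln(0.78) = -0.2485 and ln(2.9) = 1.065; z_{0.22} = -0.7722, z_{0.88} = 1.175.
σ = (1.065 − -0.2485)/(1.175 − (-0.7722)) = 0.674.
μ = -0.2485 − (-0.7722)·0.674 = 0.272.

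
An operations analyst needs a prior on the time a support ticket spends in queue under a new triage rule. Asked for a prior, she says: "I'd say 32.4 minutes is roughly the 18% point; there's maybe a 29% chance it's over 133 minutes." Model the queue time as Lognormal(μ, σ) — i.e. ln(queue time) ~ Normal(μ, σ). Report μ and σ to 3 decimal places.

If T ~ Lognormal(μ,σ) then ln T ~ Normal(μ,σ), so the p-quantile of ln T is μ + z_p·σ.
ln(32.4) = 3.478 and ln(133) = 4.89; z_{0.18} = -0.9154, z_{0.71} = 0.5534.
σ = (4.89 − 3.478)/(0.5534 − (-0.9154)) = 0.961.
μ = 3.478 − (-0.9154)·0.961 = 4.358.

μ ≈ 4.358, σ ≈ 0.961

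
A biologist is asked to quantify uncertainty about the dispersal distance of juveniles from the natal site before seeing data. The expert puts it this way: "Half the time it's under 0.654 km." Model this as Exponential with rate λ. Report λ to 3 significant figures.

λ ≈ 1.06

Exponential median = ln 2 / λ, so λ = ln 2 / 0.654 = 1.06.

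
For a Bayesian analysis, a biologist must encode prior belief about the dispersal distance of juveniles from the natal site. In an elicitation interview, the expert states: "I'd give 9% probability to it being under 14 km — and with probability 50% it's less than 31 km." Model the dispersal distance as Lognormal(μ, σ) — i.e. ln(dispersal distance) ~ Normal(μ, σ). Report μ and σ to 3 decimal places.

If T ~ Lognormal(μ,σ) then ln T ~ Normal(μ,σ), so the p-quantile of ln T is μ + z_p·σ.
ln(14) = 2.639 and ln(31) = 3.434; z_{0.09} = -1.341, z_{0.5} = 0.
σ = (3.434 − 2.639)/(0 − (-1.341)) = 0.593.
μ = 2.639 − (-1.341)·0.593 = 3.434.

μ ≈ 3.434, σ ≈ 0.593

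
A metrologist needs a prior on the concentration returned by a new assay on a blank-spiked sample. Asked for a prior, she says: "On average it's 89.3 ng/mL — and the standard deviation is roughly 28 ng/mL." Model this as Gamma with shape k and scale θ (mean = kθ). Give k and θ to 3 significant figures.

For Gamma(k, scale θ): mean = kθ, variance = kθ², so CV = 1/√k.
CV = SD/mean = 28/89.3 = 0.3135, hence k = 1/CV² = 10.2.
Then θ = mean/k = 89.3/10.2 = 8.78.

k ≈ 10.2, θ ≈ 8.78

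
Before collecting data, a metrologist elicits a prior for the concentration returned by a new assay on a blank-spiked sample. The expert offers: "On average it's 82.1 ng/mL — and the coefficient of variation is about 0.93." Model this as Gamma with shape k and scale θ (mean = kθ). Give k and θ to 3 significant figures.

k ≈ 1.16, θ ≈ 71

For Gamma(k, scale θ): mean = kθ, variance = kθ², so CV = 1/√k.
CV = 0.93, hence k = 1/CV² = 1.16.
Then θ = mean/k = 82.1/1.16 = 71.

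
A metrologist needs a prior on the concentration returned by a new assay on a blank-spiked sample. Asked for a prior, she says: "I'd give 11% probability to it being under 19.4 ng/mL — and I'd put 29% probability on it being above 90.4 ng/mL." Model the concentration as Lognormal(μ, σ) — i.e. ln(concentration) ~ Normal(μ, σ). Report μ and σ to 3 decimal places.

If T ~ Lognormal(μ,σ) then ln T ~ Normal(μ,σ), so the p-quantile of ln T is μ + z_p·σ.
ln(19.4) = 2.965 and ln(90.4) = 4.504; z_{0.11} = -1.227, z_{0.71} = 0.5534.
σ = (4.504 − 2.965)/(0.5534 − (-1.227)) = 0.865.
μ = 2.965 − (-1.227)·0.865 = 4.026.

μ ≈ 4.026, σ ≈ 0.865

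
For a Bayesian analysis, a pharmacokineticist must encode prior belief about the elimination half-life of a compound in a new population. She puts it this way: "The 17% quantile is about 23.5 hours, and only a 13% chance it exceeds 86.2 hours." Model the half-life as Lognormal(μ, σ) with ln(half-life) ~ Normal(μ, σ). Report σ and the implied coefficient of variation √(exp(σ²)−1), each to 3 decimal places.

σ ≈ 0.625, CV ≈ 0.691

If T ~ Lognormal(μ,σ) then ln T ~ Normal(μ,σ), so the p-quantile of ln T is μ + z_p·σ.
ln(23.5) = 3.157 and ln(86.2) = 4.457; z_{0.17} = -0.9542, z_{0.87} = 1.126.
σ = (4.457 − 3.157)/(1.126 − (-0.9542)) = 0.625.
μ = 3.157 − (-0.9542)·0.625 = 3.753.
CV = √(exp(σ²)−1) = √(exp(0.3902)−1) = 0.691.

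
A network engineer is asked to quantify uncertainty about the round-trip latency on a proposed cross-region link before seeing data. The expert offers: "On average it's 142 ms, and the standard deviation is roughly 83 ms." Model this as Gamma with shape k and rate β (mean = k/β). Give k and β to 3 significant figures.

For Gamma(k, rate β): mean = k/β, variance = k/β², so CV = 1/√k.
CV = SD/mean = 83/142 = 0.5845, hence k = 1/CV² = 2.93.
Then β = k/mean = 2.93/142 = 0.0206.

k ≈ 2.93, β ≈ 0.0206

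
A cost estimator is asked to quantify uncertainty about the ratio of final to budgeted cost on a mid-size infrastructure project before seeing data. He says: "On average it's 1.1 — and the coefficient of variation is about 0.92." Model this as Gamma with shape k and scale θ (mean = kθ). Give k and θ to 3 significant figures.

k ≈ 1.18, θ ≈ 0.931

For Gamma(k, scale θ): mean = kθ, variance = kθ², so CV = 1/√k.
CV = 0.92, hence k = 1/CV² = 1.18.
Then θ = mean/k = 1.1/1.18 = 0.931.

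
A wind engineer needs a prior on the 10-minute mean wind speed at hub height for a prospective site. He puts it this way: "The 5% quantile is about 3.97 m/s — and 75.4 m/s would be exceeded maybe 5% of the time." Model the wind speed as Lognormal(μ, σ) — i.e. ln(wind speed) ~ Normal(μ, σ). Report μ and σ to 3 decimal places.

μ ≈ 2.851, σ ≈ 0.895

If T ~ Lognormal(μ,σ) then ln T ~ Normal(μ,σ), so the p-quantile of ln T is μ + z_p·σ.
ln(3.97) = 1.379 and ln(75.4) = 4.323; z_{0.05} = -1.645, z_{0.95} = 1.645.
σ = (4.323 − 1.379)/(1.645 − (-1.645)) = 0.895.
μ = 1.379 − (-1.645)·0.895 = 2.851.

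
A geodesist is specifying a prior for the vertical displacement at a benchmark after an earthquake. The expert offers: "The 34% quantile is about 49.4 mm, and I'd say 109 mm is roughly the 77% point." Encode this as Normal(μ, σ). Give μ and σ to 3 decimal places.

The p-quantile of Normal(μ,σ) is μ + z_p·σ, with z_{0.34} = -0.4125 and z_{0.77} = 0.7388.
Eliminate σ: μ = (z₂·x₁ − z₁·x₂)/(z₂ − z₁) = (0.7388·49.4 − (-0.4125)·109)/1.151 = 70.752.
Then σ = (x₂ − x₁)/(z₂ − z₁) = (109 − 49.4)/1.151 = 51.767.

μ = 70.752, σ = 51.767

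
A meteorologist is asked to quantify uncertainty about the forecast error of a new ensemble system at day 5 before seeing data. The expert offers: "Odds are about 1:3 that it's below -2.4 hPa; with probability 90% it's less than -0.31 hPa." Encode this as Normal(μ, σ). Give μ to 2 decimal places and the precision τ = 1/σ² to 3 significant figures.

For Normal(μ,σ), the p-quantile is μ + z_p·σ. Here z_{0.25} = -0.6745, z_{0.9} = 1.282.
So -2.4 = μ − 0.6745σ and -0.31 = μ + 1.282σ.
Subtracting: σ = (-0.31 − -2.4)/(1.282 − (-0.6745)) = 1.07.
Then μ = -2.4 − (-0.6745)·1.07 = -1.68.
Precision τ = 1/σ² = 1/1.068² = 0.876.

μ = -1.68, τ = 0.876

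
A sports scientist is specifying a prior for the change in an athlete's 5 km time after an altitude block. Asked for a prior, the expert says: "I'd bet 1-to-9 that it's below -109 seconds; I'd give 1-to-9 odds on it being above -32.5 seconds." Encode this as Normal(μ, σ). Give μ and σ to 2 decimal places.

μ = -70.75, σ = 29.85

For Normal(μ,σ), the p-quantile is μ + z_p·σ. Here z_{0.1} = -1.282, z_{0.9} = 1.282.
So -109 = μ − 1.282σ and -32.5 = μ + 1.282σ.
Subtracting: σ = (-32.5 − -109)/(1.282 − (-1.282)) = 29.85.
Then μ = -109 − (-1.282)·29.85 = -70.75.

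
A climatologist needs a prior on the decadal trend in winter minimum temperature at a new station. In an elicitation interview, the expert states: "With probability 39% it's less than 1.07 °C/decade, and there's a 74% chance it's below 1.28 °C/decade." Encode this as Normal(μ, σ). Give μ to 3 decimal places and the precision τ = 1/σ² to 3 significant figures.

For Normal(μ,σ), the p-quantile is μ + z_p·σ. Here z_{0.39} = -0.2793, z_{0.74} = 0.6433.
So 1.07 = μ − 0.2793σ and 1.28 = μ + 0.6433σ.
Subtracting: σ = (1.28 − 1.07)/(0.6433 − (-0.2793)) = 0.228.
Then μ = 1.07 − (-0.2793)·0.228 = 1.134.
Precision τ = 1/σ² = 1/0.2276² = 19.3.

μ = 1.134, τ = 19.3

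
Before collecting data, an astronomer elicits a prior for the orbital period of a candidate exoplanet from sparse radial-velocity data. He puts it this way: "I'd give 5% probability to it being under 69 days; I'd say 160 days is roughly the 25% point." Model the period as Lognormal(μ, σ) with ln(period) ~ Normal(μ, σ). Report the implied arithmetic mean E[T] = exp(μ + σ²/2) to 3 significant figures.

E[T] ≈ 418 days

If T ~ Lognormal(μ,σ) then ln T ~ Normal(μ,σ), so the p-quantile of ln T is μ + z_p·σ.
ln(69) = 4.234 and ln(160) = 5.075; z_{0.05} = -1.645, z_{0.25} = -0.6745.
σ = (5.075 − 4.234)/(-0.6745 − (-1.645)) = 0.867.
μ = 4.234 − (-1.645)·0.867 = 5.660.
E[T] = exp(μ + σ²/2) = exp(5.660 + 0.3756) = 418 days.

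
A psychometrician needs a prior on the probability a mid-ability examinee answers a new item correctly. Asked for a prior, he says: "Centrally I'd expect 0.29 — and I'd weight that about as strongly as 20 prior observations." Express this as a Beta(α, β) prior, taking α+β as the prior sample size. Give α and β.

Under the effective-sample-size interpretation, Beta(α, β) has prior mean α/(α+β) and prior sample size α+β.
So α+β = 20 and α/(α+β) = 0.29, giving α = 0.29·20 = 5.8 and β = 20 − 5.8 = 14.2.

α = 5.8, β = 14.2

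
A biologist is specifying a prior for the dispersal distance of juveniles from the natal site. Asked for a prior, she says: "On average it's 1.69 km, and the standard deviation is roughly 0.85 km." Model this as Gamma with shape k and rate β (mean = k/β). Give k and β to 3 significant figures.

k ≈ 3.95, β ≈ 2.34

For Gamma(k, rate β): mean = k/β, variance = k/β², so CV = 1/√k.
CV = SD/mean = 0.85/1.69 = 0.503, hence k = 1/CV² = 3.95.
Then β = k/mean = 3.95/1.69 = 2.34.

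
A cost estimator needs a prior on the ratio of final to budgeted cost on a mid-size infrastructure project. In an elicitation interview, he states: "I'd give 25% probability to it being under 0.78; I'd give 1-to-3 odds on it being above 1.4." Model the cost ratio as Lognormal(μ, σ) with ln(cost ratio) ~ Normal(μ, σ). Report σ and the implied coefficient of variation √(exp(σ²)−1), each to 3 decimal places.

If T ~ Lognormal(μ,σ) then ln T ~ Normal(μ,σ), so the p-quantile of ln T is μ + z_p·σ.
ln(0.78) = -0.2485 and ln(1.4) = 0.3365; z_{0.25} = -0.6745, z_{0.75} = 0.6745.
σ = (0.3365 − -0.2485)/(0.6745 − (-0.6745)) = 0.434.
μ = -0.2485 − (-0.6745)·0.434 = 0.044.
CV = √(exp(σ²)−1) = √(exp(0.1880)−1) = 0.455.

σ ≈ 0.434, CV ≈ 0.455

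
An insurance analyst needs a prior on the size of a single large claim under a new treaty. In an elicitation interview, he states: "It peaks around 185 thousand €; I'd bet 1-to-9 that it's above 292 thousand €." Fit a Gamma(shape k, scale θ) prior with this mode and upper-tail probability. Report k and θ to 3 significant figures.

k ≈ 10, θ ≈ 20.6

Gamma(k,θ) with k>1 has mode (k−1)θ, so θ = 185/(k−1).
Need P(X < 292) = 0.9 with θ tied to k this way. Start at k = 2, θ = 185: P(X<292) ≈ 0.468.
Too low — raise k to concentrate. Iterating converges to k ≈ 10.
Then θ = 185/(10−1) ≈ 20.6.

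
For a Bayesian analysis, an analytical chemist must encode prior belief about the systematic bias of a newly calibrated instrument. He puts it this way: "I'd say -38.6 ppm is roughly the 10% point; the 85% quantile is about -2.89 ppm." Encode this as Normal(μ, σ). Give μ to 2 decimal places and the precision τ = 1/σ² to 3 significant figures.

For Normal(μ,σ), the p-quantile is μ + z_p·σ. Here z_{0.1} = -1.282, z_{0.85} = 1.036.
So -38.6 = μ − 1.282σ and -2.89 = μ + 1.036σ.
Subtracting: σ = (-2.89 − -38.6)/(1.036 − (-1.282)) = 15.41.
Then μ = -38.6 − (-1.282)·15.41 = -18.86.
Precision τ = 1/σ² = 1/15.41² = 0.00421.

μ = -18.86, τ = 0.00421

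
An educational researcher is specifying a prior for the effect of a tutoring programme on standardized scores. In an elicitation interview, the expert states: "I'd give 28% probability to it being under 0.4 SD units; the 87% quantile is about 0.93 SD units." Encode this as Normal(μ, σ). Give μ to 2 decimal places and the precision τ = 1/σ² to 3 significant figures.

For Normal(μ,σ), the p-quantile is μ + z_p·σ. Here z_{0.28} = -0.5828, z_{0.87} = 1.126.
So 0.4 = μ − 0.5828σ and 0.93 = μ + 1.126σ.
Subtracting: σ = (0.93 − 0.4)/(1.126 − (-0.5828)) = 0.31.
Then μ = 0.4 − (-0.5828)·0.31 = 0.58.
Precision τ = 1/σ² = 1/0.3101² = 10.4.

μ = 0.58, τ = 10.4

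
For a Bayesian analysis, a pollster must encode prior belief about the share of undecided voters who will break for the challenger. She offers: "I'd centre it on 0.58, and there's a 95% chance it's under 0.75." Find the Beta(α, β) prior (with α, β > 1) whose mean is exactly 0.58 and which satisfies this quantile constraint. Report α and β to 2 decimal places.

With mean 0.58 fixed, write α = 0.58s, β = 0.42s where s = α+β.
Need P(θ < 0.75) = 0.95 under Beta(0.58s, 0.42s). Normal approximation: (q−m)/√(m(1−m)/s) ≈ z_{0.95} = 1.64, so s ≈ 0.58·0.42·(1.64)²/(0.75−0.58)² = 22.8.
At s = 22.8: P(θ<0.75) ≈ 0.958. Adjusting to match 0.95 gives s ≈ 20.72.
So α = 0.58·20.72 ≈ 12.02, β = 0.42·20.72 ≈ 8.70.

α ≈ 12.02, β ≈ 8.70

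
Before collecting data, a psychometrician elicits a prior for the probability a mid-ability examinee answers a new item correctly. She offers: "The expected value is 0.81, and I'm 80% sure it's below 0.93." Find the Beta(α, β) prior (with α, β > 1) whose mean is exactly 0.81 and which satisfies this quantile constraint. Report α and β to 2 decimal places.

α ≈ 6.05, β ≈ 1.42

With mean 0.81 fixed, write α = 0.81s, β = 0.19s where s = α+β.
Need P(θ < 0.93) = 0.8 under Beta(0.81s, 0.19s). Normal approximation: (q−m)/√(m(1−m)/s) ≈ z_{0.8} = 0.842, so s ≈ 0.81·0.19·(0.842)²/(0.93−0.81)² = 7.6.
At s = 7.6: P(θ<0.93) ≈ 0.803. Adjusting to match 0.8 gives s ≈ 7.47.
So α = 0.81·7.47 ≈ 6.05, β = 0.19·7.47 ≈ 1.42.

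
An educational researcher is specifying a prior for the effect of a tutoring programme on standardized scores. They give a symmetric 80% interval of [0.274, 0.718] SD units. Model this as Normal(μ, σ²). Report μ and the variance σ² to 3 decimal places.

μ = 0.496, σ² = 0.030

A symmetric 80% interval runs μ ± z·σ with z = 1.282.
Half-width = 0.222, so σ = 0.222/1.282 = 0.1732 and σ² = 0.030.
μ is the interval midpoint, 0.496.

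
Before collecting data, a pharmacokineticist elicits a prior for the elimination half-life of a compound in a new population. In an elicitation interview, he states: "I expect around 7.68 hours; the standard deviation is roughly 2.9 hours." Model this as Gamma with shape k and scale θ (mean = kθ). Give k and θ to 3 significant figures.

k ≈ 7.01, θ ≈ 1.1

For Gamma(k, scale θ): mean = kθ, variance = kθ², so CV = 1/√k.
CV = SD/mean = 2.9/7.68 = 0.3776, hence k = 1/CV² = 7.01.
Then θ = mean/k = 7.68/7.01 = 1.1.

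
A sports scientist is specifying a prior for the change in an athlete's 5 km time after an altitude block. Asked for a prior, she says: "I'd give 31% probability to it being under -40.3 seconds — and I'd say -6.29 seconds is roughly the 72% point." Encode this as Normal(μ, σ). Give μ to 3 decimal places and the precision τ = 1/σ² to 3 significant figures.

For Normal(μ,σ), the p-quantile is μ + z_p·σ. Here z_{0.31} = -0.4959, z_{0.72} = 0.5828.
So -40.3 = μ − 0.4959σ and -6.29 = μ + 0.5828σ.
Subtracting: σ = (-6.29 − -40.3)/(0.5828 − (-0.4959)) = 31.529.
Then μ = -40.3 − (-0.4959)·31.529 = -24.666.
Precision τ = 1/σ² = 1/31.53² = 0.00101.

μ = -24.666, τ = 0.00101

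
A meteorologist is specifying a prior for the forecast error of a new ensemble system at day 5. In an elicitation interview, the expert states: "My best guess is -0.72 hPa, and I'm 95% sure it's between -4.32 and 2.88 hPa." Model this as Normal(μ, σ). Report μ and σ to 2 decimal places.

A symmetric 95% interval runs μ ± z·σ with z = 1.96.
Half-width = 3.6, so σ = 3.6/1.96 = 1.84.
μ is the stated best guess, -0.72.

μ = -0.72, σ = 1.84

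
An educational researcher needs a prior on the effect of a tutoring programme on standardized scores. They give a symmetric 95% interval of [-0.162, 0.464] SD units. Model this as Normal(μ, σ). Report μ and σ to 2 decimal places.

μ = 0.15, σ = 0.16

A symmetric 95% interval runs μ ± z·σ with z = 1.96.
Half-width = 0.313, so σ = 0.313/1.96 = 0.16.
μ is the interval midpoint, 0.15.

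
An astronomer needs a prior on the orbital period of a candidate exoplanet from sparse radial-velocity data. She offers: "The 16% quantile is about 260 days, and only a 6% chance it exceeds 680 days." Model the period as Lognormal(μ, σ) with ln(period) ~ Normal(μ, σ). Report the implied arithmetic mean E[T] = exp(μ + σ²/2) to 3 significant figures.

If T ~ Lognormal(μ,σ) then ln T ~ Normal(μ,σ), so the p-quantile of ln T is μ + z_p·σ.
ln(260) = 5.561 and ln(680) = 6.522; z_{0.16} = -0.9945, z_{0.94} = 1.555.
σ = (6.522 − 5.561)/(1.555 − (-0.9945)) = 0.377.
μ = 5.561 − (-0.9945)·0.377 = 5.936.
E[T] = exp(μ + σ²/2) = exp(5.936 + 0.0711) = 406 days.

E[T] ≈ 406 days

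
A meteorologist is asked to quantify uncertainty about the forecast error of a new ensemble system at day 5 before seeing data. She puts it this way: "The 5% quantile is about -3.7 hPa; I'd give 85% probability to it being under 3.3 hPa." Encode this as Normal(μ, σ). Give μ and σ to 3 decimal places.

μ = 0.594, σ = 2.611

For Normal(μ,σ), the p-quantile is μ + z_p·σ. Here z_{0.05} = -1.645, z_{0.85} = 1.036.
So -3.7 = μ − 1.645σ and 3.3 = μ + 1.036σ.
Subtracting: σ = (3.3 − -3.7)/(1.036 − (-1.645)) = 2.611.
Then μ = -3.7 − (-1.645)·2.611 = 0.594.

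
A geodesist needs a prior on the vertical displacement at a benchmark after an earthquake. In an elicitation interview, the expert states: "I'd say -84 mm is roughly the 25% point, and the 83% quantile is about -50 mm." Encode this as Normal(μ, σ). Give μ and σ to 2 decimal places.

The p-quantile of Normal(μ,σ) is μ + z_p·σ, with z_{0.25} = -0.6745 and z_{0.83} = 0.9542.
Eliminate σ: μ = (z₂·x₁ − z₁·x₂)/(z₂ − z₁) = (0.9542·-84 − (-0.6745)·-50)/1.629 = -69.92.
Then σ = (x₂ − x₁)/(z₂ − z₁) = (-50 − -84)/1.629 = 20.88.

μ = -69.92, σ = 20.88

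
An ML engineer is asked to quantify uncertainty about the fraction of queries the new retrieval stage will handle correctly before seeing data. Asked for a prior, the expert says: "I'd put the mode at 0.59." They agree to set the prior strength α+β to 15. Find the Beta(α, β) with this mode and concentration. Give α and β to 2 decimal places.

α = 8.67, β = 6.33

For α,β > 1 the Beta mode is (α−1)/(α+β−2). With α+β = 15, the mode is (α−1)/13.
Set (α−1)/13 = 0.59 → α = 1 + 0.59·13 = 8.67.
β = 15 − α = 6.33.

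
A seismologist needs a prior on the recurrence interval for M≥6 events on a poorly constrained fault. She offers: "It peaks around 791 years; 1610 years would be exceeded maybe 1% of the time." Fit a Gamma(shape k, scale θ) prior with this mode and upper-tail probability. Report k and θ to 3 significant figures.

Gamma(k,θ) with k>1 has mode (k−1)θ, so θ = 791/(k−1).
Need P(X < 1610) = 0.99 with θ tied to k this way. Start at k = 2, θ = 791: P(X<1610) ≈ 0.603.
Too low — raise k to concentrate. Iterating converges to k ≈ 10.7.
Then θ = 791/(10.7−1) ≈ 81.6.

k ≈ 10.7, θ ≈ 81.6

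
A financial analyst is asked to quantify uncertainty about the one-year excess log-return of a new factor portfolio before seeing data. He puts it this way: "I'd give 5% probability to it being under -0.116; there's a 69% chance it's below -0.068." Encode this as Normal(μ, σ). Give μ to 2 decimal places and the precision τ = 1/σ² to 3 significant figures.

μ = -0.08, τ = 1990

For Normal(μ,σ), the p-quantile is μ + z_p·σ. Here z_{0.05} = -1.645, z_{0.69} = 0.4959.
So -0.116 = μ − 1.645σ and -0.068 = μ + 0.4959σ.
Subtracting: σ = (-0.068 − -0.116)/(0.4959 − (-1.645)) = 0.02.
Then μ = -0.116 − (-1.645)·0.02 = -0.08.
Precision τ = 1/σ² = 1/0.02242² = 1990.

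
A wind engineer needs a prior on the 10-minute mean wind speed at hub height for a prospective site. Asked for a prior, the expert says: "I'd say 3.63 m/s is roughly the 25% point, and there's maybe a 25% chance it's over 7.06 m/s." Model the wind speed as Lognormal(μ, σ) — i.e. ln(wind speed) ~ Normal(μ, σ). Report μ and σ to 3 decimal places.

If T ~ Lognormal(μ,σ) then ln T ~ Normal(μ,σ), so the p-quantile of ln T is μ + z_p·σ.
ln(3.63) = 1.289 and ln(7.06) = 1.954; z_{0.25} = -0.6745, z_{0.75} = 0.6745.
σ = (1.954 − 1.289)/(0.6745 − (-0.6745)) = 0.493.
μ = 1.289 − (-0.6745)·0.493 = 1.622.

μ ≈ 1.622, σ ≈ 0.493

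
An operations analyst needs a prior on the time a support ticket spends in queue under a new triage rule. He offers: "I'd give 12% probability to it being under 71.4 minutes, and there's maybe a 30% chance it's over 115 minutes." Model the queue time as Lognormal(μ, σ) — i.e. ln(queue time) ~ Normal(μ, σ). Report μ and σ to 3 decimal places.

If T ~ Lognormal(μ,σ) then ln T ~ Normal(μ,σ), so the p-quantile of ln T is μ + z_p·σ.
ln(71.4) = 4.268 and ln(115) = 4.745; z_{0.12} = -1.175, z_{0.7} = 0.5244.
σ = (4.745 − 4.268)/(0.5244 − (-1.175)) = 0.280.
μ = 4.268 − (-1.175)·0.280 = 4.598.

μ ≈ 4.598, σ ≈ 0.280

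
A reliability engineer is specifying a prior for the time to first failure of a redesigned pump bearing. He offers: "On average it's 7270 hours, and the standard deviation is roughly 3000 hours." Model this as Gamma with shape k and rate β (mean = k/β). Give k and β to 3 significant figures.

k ≈ 5.87, β ≈ 0.000808

For Gamma(k, rate β): mean = k/β, variance = k/β², so CV = 1/√k.
CV = SD/mean = 3000/7270 = 0.4127, hence k = 1/CV² = 5.87.
Then β = k/mean = 5.87/7270 = 0.000808.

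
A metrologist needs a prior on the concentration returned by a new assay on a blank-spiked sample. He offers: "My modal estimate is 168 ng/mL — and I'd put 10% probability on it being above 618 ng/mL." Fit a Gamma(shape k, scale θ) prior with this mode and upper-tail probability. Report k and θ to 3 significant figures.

Gamma(k,θ) with k>1 has mode (k−1)θ, so θ = 168/(k−1).
Need P(X < 618) = 0.9 with θ tied to k this way. Start at k = 2, θ = 168: P(X<618) ≈ 0.882.
Too low — raise k to concentrate. Iterating converges to k ≈ 2.1.
Then θ = 168/(2.1−1) ≈ 153.

k ≈ 2.1, θ ≈ 153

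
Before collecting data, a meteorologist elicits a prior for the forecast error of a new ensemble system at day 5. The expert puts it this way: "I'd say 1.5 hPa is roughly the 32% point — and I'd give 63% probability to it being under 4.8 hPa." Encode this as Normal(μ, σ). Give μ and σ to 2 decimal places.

The p-quantile of Normal(μ,σ) is μ + z_p·σ, with z_{0.32} = -0.4677 and z_{0.63} = 0.3319.
Eliminate σ: μ = (z₂·x₁ − z₁·x₂)/(z₂ − z₁) = (0.3319·1.5 − (-0.4677)·4.8)/0.7996 = 3.43.
Then σ = (x₂ − x₁)/(z₂ − z₁) = (4.8 − 1.5)/0.7996 = 4.13.

μ = 3.43, σ = 4.13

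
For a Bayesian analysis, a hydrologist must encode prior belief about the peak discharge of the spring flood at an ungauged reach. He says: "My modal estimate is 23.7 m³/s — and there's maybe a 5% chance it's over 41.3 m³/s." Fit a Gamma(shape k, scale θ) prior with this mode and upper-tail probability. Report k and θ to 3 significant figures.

k ≈ 10, θ ≈ 2.62

Gamma(k,θ) with k>1 has mode (k−1)θ, so θ = 23.7/(k−1).
Need P(X < 41.3) = 0.95 with θ tied to k this way. Start at k = 2, θ = 23.7: P(X<41.3) ≈ 0.520.
Too low — raise k to concentrate. Iterating converges to k ≈ 10.
Then θ = 23.7/(10−1) ≈ 2.62.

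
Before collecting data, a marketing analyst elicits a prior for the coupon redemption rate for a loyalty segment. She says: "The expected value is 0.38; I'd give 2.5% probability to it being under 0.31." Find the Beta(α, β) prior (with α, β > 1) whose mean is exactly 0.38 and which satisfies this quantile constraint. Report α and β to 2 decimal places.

α ≈ 67.12, β ≈ 109.51

With mean 0.38 fixed, write α = 0.38s, β = 0.62s where s = α+β.
Need P(θ < 0.31) = 0.025 under Beta(0.38s, 0.62s). Normal approximation: (q−m)/√(m(1−m)/s) ≈ z_{0.025} = -1.96, so s ≈ 0.38·0.62·(-1.96)²/(0.31−0.38)² = 184.7.
At s = 184.7: P(θ<0.31) ≈ 0.022. Adjusting to match 0.025 gives s ≈ 176.62.
So α = 0.38·176.62 ≈ 67.12, β = 0.62·176.62 ≈ 109.51.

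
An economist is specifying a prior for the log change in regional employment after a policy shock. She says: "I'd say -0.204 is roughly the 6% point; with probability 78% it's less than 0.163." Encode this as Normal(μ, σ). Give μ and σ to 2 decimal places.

μ = 0.04, σ = 0.16

For Normal(μ,σ), the p-quantile is μ + z_p·σ. Here z_{0.06} = -1.555, z_{0.78} = 0.7722.
So -0.204 = μ − 1.555σ and 0.163 = μ + 0.7722σ.
Subtracting: σ = (0.163 − -0.204)/(0.7722 − (-1.555)) = 0.16.
Then μ = -0.204 − (-1.555)·0.16 = 0.04.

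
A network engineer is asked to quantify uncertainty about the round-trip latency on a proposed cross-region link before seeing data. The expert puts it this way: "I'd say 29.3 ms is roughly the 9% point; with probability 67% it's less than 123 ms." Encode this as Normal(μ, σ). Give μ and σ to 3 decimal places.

The p-quantile of Normal(μ,σ) is μ + z_p·σ, with z_{0.09} = -1.341 and z_{0.67} = 0.4399.
Eliminate σ: μ = (z₂·x₁ − z₁·x₂)/(z₂ − z₁) = (0.4399·29.3 − (-1.341)·123)/1.781 = 99.851.
Then σ = (x₂ − x₁)/(z₂ − z₁) = (123 − 29.3)/1.781 = 52.621.

μ = 99.851, σ = 52.621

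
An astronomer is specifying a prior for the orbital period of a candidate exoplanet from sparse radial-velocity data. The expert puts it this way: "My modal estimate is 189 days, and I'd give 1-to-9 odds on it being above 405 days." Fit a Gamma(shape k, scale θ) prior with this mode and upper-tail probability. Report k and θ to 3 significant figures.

Gamma(k,θ) with k>1 has mode (k−1)θ, so θ = 189/(k−1).
Need P(X < 405) = 0.9 with θ tied to k this way. Start at k = 2, θ = 189: P(X<405) ≈ 0.631.
Too low — raise k to concentrate. Iterating converges to k ≈ 4.31.
Then θ = 189/(4.31−1) ≈ 57.1.

k ≈ 4.31, θ ≈ 57.1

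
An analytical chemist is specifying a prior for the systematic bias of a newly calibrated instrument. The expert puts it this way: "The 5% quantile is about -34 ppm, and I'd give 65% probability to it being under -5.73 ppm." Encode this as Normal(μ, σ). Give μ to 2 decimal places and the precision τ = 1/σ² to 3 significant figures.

For Normal(μ,σ), the p-quantile is μ + z_p·σ. Here z_{0.05} = -1.645, z_{0.65} = 0.3853.
So -34 = μ − 1.645σ and -5.73 = μ + 0.3853σ.
Subtracting: σ = (-5.73 − -34)/(0.3853 − (-1.645)) = 13.92.
Then μ = -34 − (-1.645)·13.92 = -11.10.
Precision τ = 1/σ² = 1/13.92² = 0.00516.

μ = -11.10, τ = 0.00516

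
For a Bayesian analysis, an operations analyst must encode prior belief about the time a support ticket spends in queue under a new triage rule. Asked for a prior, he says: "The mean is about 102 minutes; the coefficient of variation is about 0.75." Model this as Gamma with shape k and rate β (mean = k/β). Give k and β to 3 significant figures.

For Gamma(k, rate β): mean = k/β, variance = k/β², so CV = 1/√k.
CV = 0.75, hence k = 1/CV² = 1.78.
Then β = k/mean = 1.78/102 = 0.0174.

k ≈ 1.78, β ≈ 0.0174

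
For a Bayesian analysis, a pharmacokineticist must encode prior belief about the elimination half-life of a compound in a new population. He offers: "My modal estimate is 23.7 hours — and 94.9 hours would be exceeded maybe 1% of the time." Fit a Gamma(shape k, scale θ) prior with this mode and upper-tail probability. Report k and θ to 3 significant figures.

Gamma(k,θ) with k>1 has mode (k−1)θ, so θ = 23.7/(k−1).
Need P(X < 94.9) = 0.99 with θ tied to k this way. Start at k = 2, θ = 23.7: P(X<94.9) ≈ 0.909.
Too low — raise k to concentrate. Iterating converges to k ≈ 3.17.
Then θ = 23.7/(3.17−1) ≈ 10.9.

k ≈ 3.17, θ ≈ 10.9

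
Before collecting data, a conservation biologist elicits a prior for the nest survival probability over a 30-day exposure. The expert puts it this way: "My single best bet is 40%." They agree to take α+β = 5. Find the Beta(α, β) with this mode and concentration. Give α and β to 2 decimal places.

α = 2.20, β = 2.80

For α,β > 1 the Beta mode is (α−1)/(α+β−2). With α+β = 5, the mode is (α−1)/3.
Set (α−1)/3 = 0.4 → α = 1 + 0.4·3 = 2.20.
β = 5 − α = 2.80.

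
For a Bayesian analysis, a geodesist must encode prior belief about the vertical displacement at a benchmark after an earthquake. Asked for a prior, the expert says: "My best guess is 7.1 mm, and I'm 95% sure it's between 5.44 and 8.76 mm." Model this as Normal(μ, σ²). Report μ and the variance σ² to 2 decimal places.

A symmetric 95% interval runs μ ± z·σ with z = 1.96.
Half-width = 1.66, so σ = 1.66/1.96 = 0.847 and σ² = 0.72.
μ is the stated best guess, 7.10.

μ = 7.10, σ² = 0.72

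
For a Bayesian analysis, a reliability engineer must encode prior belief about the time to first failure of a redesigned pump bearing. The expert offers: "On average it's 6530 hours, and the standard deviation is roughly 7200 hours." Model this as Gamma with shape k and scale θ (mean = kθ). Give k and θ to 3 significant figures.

k ≈ 0.823, θ ≈ 7940

For Gamma(k, scale θ): mean = kθ, variance = kθ², so CV = 1/√k.
CV = SD/mean = 7200/6530 = 1.103, hence k = 1/CV² = 0.823.
Then θ = mean/k = 6530/0.823 = 7940.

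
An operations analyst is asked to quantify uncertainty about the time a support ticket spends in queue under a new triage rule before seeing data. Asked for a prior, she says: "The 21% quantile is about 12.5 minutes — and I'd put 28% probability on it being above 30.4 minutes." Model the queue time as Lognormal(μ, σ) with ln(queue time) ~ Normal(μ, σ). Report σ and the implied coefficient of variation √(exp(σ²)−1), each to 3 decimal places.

If T ~ Lognormal(μ,σ) then ln T ~ Normal(μ,σ), so the p-quantile of ln T is μ + z_p·σ.
ln(12.5) = 2.526 and ln(30.4) = 3.414; z_{0.21} = -0.8064, z_{0.72} = 0.5828.
σ = (3.414 − 2.526)/(0.5828 − (-0.8064)) = 0.640.
μ = 2.526 − (-0.8064)·0.640 = 3.042.
CV = √(exp(σ²)−1) = √(exp(0.4092)−1) = 0.711.

σ ≈ 0.640, CV ≈ 0.711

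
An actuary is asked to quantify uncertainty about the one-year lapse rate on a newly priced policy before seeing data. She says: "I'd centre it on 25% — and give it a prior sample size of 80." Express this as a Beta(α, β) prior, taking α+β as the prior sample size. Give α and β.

α = 20, β = 60

Under the effective-sample-size interpretation, Beta(α, β) has prior mean α/(α+β) and prior sample size α+β.
So α+β = 80 and α/(α+β) = 0.25, giving α = 0.25·80 = 20 and β = 80 − 20 = 60.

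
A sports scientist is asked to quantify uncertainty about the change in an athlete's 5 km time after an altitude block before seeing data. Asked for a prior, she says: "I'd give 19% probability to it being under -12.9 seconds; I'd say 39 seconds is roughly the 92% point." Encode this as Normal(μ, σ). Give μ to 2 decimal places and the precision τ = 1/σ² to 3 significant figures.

μ = 7.06, τ = 0.00193

For Normal(μ,σ), the p-quantile is μ + z_p·σ. Here z_{0.19} = -0.8779, z_{0.92} = 1.405.
So -12.9 = μ − 0.8779σ and 39 = μ + 1.405σ.
Subtracting: σ = (39 − -12.9)/(1.405 − (-0.8779)) = 22.73.
Then μ = -12.9 − (-0.8779)·22.73 = 7.06.
Precision τ = 1/σ² = 1/22.73² = 0.00193.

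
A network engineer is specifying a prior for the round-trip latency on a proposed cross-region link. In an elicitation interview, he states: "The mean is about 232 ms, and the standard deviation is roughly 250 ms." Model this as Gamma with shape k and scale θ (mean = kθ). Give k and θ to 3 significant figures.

k ≈ 0.861, θ ≈ 269

For Gamma(k, scale θ): mean = kθ, variance = kθ², so CV = 1/√k.
CV = SD/mean = 250/232 = 1.078, hence k = 1/CV² = 0.861.
Then θ = mean/k = 232/0.861 = 269.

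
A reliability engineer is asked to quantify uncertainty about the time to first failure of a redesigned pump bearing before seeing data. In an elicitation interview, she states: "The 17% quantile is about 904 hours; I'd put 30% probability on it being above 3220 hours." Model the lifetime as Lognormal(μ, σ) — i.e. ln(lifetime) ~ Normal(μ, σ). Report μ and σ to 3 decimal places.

μ ≈ 7.627, σ ≈ 0.859

If T ~ Lognormal(μ,σ) then ln T ~ Normal(μ,σ), so the p-quantile of ln T is μ + z_p·σ.
ln(904) = 6.807 and ln(3220) = 8.077; z_{0.17} = -0.9542, z_{0.7} = 0.5244.
σ = (8.077 − 6.807)/(0.5244 − (-0.9542)) = 0.859.
μ = 6.807 − (-0.9542)·0.859 = 7.627.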